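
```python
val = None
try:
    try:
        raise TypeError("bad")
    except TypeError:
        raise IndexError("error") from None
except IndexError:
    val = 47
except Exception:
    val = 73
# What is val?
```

Step-by-step execution trace:
1. Inner try raises TypeError; inner `except TypeError` catches it.
2. `raise IndexError(...) from None` raises IndexError (from None suppresses __context__, but the active exception is still IndexError).
3. Outer `except IndexError` matches → val = 47.
4. `except Exception` is not reached.
Result: 47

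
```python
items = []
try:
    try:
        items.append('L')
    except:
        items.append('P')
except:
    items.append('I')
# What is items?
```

Step-by-step execution trace:
1. Inner try: `items.append('L')` → items = ['L']. No exception raised.
2. Inner `except` is skipped.
3. Inner try completes normally; outer `except` is skipped.
Result: ['L']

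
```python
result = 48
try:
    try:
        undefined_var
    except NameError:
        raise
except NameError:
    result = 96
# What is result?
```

Step-by-step execution trace:
1. Inner try: `undefined_var` raises NameError.
2. Inner `except NameError` matches; bare `raise` re-raises the same NameError.
3. Outer `except NameError` matches → result = 96.
Result: 96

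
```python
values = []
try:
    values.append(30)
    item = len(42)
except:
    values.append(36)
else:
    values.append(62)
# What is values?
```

Step-by-step execution trace:
1. try: `values.append(30)` → values = [30].
2. `item = len(42)` raises TypeError.
3. bare `except` matches → `values.append(36)` → values = [30, 36].
4. `else` is skipped (an exception was raised).
Result: [30, 36]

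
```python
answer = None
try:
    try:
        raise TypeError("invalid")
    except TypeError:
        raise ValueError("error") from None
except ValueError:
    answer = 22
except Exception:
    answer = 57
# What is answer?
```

Step-by-step execution trace:
1. Inner try raises TypeError; inner `except TypeError` catches it.
2. `raise ValueError(...) from None` raises ValueError (from None suppresses __context__, but the active exception is still ValueError).
3. Outer `except ValueError` matches → answer = 22.
4. `except Exception` is not reached.
Result: 22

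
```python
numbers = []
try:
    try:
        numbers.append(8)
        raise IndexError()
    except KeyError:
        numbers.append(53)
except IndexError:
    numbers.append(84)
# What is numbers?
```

Step-by-step execution trace:
1. Inner try: `numbers.append(8)` → numbers = [8].
2. `raise IndexError()` raises IndexError.
3. Inner `except KeyError` does not match IndexError; exception propagates to outer try.
4. Outer `except IndexError` matches → `numbers.append(84)` → numbers = [8, 84].
Result: [8, 84]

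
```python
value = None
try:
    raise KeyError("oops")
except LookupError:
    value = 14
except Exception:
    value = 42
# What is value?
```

Step-by-step execution trace:
1. `raise KeyError(...)` raises KeyError.
2. `except LookupError` matches (KeyError is a subclass of LookupError) → value = 14.
3. `except Exception` is not reached.
Result: 14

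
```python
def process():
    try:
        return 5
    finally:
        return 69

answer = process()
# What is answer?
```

Step-by-step execution trace:
1. `process()` enters try: `return 5` sets pending return value 5.
2. Before returning, `finally: return 69` runs and overrides the pending return.
3. process() returns 69 → answer = 69.
Result: 69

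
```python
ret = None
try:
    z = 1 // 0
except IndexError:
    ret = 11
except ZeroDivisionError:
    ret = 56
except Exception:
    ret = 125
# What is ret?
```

Step-by-step execution trace:
1. `z = 1 // 0` raises ZeroDivisionError.
2. `except IndexError` does not match ZeroDivisionError; skipped.
3. `except ZeroDivisionError` matches → ret = 56.
4. Remaining except clauses are skipped.
Result: 56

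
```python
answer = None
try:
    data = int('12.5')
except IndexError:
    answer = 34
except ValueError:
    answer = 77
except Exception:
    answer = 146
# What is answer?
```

Step-by-step execution trace:
1. `data = int('12.5')` raises ValueError.
2. `except IndexError` does not match ValueError; skipped.
3. `except ValueError` matches → answer = 77.
4. Remaining except clauses are skipped.
Result: 77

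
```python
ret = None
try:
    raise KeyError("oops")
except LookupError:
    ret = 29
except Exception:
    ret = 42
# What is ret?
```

Step-by-step execution trace:
1. `raise KeyError(...)` raises KeyError.
2. `except LookupError` matches (KeyError is a subclass of LookupError) → ret = 29.
3. `except Exception` is not reached.
Result: 29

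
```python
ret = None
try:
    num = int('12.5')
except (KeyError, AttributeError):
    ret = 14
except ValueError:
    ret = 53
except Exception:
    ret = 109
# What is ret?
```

Step-by-step execution trace:
1. `num = int('12.5')` raises ValueError.
2. `except (KeyError, AttributeError)` does not match ValueError; skipped.
3. `except ValueError` matches (exact type match) → ret = 53.
4. `except Exception` is not reached.
Result: 53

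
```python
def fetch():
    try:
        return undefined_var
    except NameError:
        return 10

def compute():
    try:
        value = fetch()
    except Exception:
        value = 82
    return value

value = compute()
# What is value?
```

Step-by-step execution trace:
1. `compute()` calls `fetch()`.
2. In fetch: `undefined_var` raises NameError; `except NameError` catches it → returns 10.
3. In compute: `value = fetch()` → value = 10. No exception reaches compute.
4. `except Exception` is skipped; compute returns 10.
5. value = 10.
Result: 10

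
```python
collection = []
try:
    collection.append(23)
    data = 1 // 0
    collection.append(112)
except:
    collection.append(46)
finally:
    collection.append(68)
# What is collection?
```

Step-by-step execution trace:
1. try: `collection.append(23)` → collection = [23].
2. `data = 1 // 0` raises ZeroDivisionError; `collection.append(112)` is not reached.
3. bare `except` matches → `collection.append(46)` → collection = [23, 46].
4. finally always runs: `collection.append(68)` → collection = [23, 46, 68].
Result: [23, 46, 68]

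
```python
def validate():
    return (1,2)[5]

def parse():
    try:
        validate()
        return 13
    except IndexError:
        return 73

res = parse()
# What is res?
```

Step-by-step execution trace:
1. `parse()` calls `validate()`.
2. `validate()` evaluates `(1,2)[5]`, which raises IndexError; it propagates to the caller.
3. `return 13` is not reached.
4. `except IndexError` in parse matches → returns 73.
5. res = 73.
Result: 73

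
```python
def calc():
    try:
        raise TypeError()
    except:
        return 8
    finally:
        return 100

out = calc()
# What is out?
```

Step-by-step execution trace:
1. `calc()` enters try: `raise TypeError()` raises TypeError.
2. bare `except` matches → `return 8` sets pending return value 8.
3. Before returning, `finally: return 100` runs and overrides the pending return.
4. calc() returns 100 → out = 100.
Result: 100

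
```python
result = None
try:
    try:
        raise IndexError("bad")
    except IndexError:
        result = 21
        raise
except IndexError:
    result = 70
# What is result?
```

Step-by-step execution trace:
1. Inner try: `raise IndexError("bad")` raises IndexError.
2. Inner `except IndexError` matches → result = 21.
3. bare `raise` re-raises the same IndexError.
4. Outer `except IndexError` matches → result = 70.
Result: 70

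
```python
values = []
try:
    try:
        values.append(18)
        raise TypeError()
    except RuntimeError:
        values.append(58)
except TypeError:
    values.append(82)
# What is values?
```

Step-by-step execution trace:
1. Inner try: `values.append(18)` → values = [18].
2. `raise TypeError()` raises TypeError.
3. Inner `except RuntimeError` does not match TypeError; exception propagates to outer try.
4. Outer `except TypeError` matches → `values.append(82)` → values = [18, 82].
Result: [18, 82]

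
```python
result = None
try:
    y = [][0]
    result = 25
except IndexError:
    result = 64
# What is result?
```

Step-by-step execution trace:
1. `y = [][0]` raises IndexError.
2. `result = 25` is not reached.
3. `except IndexError` matches → result = 64.
Result: 64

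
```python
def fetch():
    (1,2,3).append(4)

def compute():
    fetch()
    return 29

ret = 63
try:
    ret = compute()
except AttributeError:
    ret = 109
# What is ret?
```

Step-by-step execution trace:
1. ret starts at 63.
2. try: `compute()` calls `fetch()`.
3. `fetch()` evaluates `(1,2,3).append(4)`, which raises AttributeError; it propagates through compute (uncaught).
4. `return 29` in compute is not reached; the assignment to ret does not complete.
5. `except AttributeError` matches → ret = 109.
Result: 109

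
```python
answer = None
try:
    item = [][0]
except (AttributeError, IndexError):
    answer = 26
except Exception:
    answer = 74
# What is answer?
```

Step-by-step execution trace:
1. `item = [][0]` raises IndexError.
2. `except (AttributeError, IndexError)` matches (IndexError is in the tuple) → answer = 26.
3. `except Exception` is not reached.
Result: 26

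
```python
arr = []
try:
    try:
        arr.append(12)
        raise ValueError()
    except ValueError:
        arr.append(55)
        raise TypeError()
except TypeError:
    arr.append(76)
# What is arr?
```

Step-by-step execution trace:
1. Inner try: `arr.append(12)` → arr = [12].
2. `raise ValueError()` raises ValueError.
3. Inner `except ValueError` matches → `arr.append(55)` → arr = [12, 55].
4. `raise TypeError()` raises TypeError; propagates to outer try.
5. Outer `except TypeError` matches → `arr.append(76)` → arr = [12, 55, 76].
Result: [12, 55, 76]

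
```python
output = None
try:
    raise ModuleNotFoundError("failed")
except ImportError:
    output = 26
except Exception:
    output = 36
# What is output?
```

Step-by-step execution trace:
1. `raise ModuleNotFoundError(...)` raises ModuleNotFoundError.
2. `except ImportError` matches (ModuleNotFoundError is a subclass of ImportError) → output = 26.
3. `except Exception` is not reached.
Result: 26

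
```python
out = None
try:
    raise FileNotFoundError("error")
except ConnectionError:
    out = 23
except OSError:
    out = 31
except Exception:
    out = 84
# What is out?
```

Step-by-step execution trace:
1. `raise FileNotFoundError(...)` raises FileNotFoundError.
2. `except ConnectionError` does not match (FileNotFoundError is not a subclass of ConnectionError); skipped.
3. `except OSError` matches (FileNotFoundError is a subclass of OSError) → out = 31.
4. `except Exception` is not reached.
Result: 31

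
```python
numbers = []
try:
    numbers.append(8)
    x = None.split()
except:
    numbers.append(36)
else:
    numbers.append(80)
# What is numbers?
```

Step-by-step execution trace:
1. try: `numbers.append(8)` → numbers = [8].
2. `x = None.split()` raises AttributeError.
3. bare `except` matches → `numbers.append(36)` → numbers = [8, 36].
4. `else` is skipped (an exception was raised).
Result: [8, 36]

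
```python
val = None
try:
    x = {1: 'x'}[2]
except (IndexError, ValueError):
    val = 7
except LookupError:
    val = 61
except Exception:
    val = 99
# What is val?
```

Step-by-step execution trace:
1. `x = {1: 'x'}[2]` raises KeyError.
2. `except (IndexError, ValueError)` does not match KeyError; skipped.
3. `except LookupError` matches (KeyError is a subclass of LookupError) → val = 61.
4. `except Exception` is not reached.
Result: 61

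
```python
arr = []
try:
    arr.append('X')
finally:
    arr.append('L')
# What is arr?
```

Step-by-step execution trace:
1. try: `arr.append('X')` → arr = ['X'].
2. The try body completes without raising.
3. finally always runs: `arr.append('L')` → arr = ['X', 'L'].
Result: ['X', 'L']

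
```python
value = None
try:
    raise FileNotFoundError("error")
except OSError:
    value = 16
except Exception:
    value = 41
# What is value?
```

Step-by-step execution trace:
1. `raise FileNotFoundError(...)` raises FileNotFoundError.
2. `except OSError` matches (FileNotFoundError is a subclass of OSError) → value = 16.
3. `except Exception` is not reached.
Result: 16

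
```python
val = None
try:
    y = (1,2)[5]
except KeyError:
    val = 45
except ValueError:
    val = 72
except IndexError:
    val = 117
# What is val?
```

Step-by-step execution trace:
1. `y = (1,2)[5]` raises IndexError.
2. `except KeyError` does not match IndexError; skipped.
3. `except ValueError` does not match IndexError; skipped.
4. `except IndexError` matches → val = 117.
Result: 117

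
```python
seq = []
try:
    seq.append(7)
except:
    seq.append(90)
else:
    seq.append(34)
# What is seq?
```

Step-by-step execution trace:
1. try: `seq.append(7)` → seq = [7]. No exception raised.
2. `except` is skipped.
3. `else` runs (try completed without exception): `seq.append(34)` → seq = [7, 34].
Result: [7, 34]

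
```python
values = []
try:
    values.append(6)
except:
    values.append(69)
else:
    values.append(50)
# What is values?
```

Step-by-step execution trace:
1. try: `values.append(6)` → values = [6]. No exception raised.
2. `except` is skipped.
3. `else` runs (try completed without exception): `values.append(50)` → values = [6, 50].
Result: [6, 50]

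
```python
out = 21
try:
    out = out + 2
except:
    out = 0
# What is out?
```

Step-by-step execution trace:
1. out starts at 21.
2. try: `out = out + 2` → out = 23. No exception raised.
3. `except` is skipped.
Result: 23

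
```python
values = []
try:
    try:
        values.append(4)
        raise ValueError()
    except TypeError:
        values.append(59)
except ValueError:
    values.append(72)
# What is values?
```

Step-by-step execution trace:
1. Inner try: `values.append(4)` → values = [4].
2. `raise ValueError()` raises ValueError.
3. Inner `except TypeError` does not match ValueError; exception propagates to outer try.
4. Outer `except ValueError` matches → `values.append(72)` → values = [4, 72].
Result: [4, 72]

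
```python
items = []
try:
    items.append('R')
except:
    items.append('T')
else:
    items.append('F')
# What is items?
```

Step-by-step execution trace:
1. try: `items.append('R')` → items = ['R']. No exception raised.
2. `except` is skipped.
3. `else` runs (try completed without exception): `items.append('F')` → items = ['R', 'F'].
Result: ['R', 'F']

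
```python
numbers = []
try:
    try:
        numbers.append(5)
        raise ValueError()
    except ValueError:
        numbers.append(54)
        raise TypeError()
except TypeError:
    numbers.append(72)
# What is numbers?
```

Step-by-step execution trace:
1. Inner try: `numbers.append(5)` → numbers = [5].
2. `raise ValueError()` raises ValueError.
3. Inner `except ValueError` matches → `numbers.append(54)` → numbers = [5, 54].
4. `raise TypeError()` raises TypeError; propagates to outer try.
5. Outer `except TypeError` matches → `numbers.append(72)` → numbers = [5, 54, 72].
Result: [5, 54, 72]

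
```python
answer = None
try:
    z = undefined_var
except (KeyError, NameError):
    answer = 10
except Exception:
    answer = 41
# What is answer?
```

Step-by-step execution trace:
1. `z = undefined_var` raises NameError.
2. `except (KeyError, NameError)` matches (NameError is in the tuple) → answer = 10.
3. `except Exception` is not reached.
Result: 10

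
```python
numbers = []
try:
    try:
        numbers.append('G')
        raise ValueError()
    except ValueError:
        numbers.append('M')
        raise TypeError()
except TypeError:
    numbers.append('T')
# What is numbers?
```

Step-by-step execution trace:
1. Inner try: `numbers.append('G')` → numbers = ['G'].
2. `raise ValueError()` raises ValueError.
3. Inner `except ValueError` matches → `numbers.append('M')` → numbers = ['G', 'M'].
4. `raise TypeError()` raises TypeError; propagates to outer try.
5. Outer `except TypeError` matches → `numbers.append('T')` → numbers = ['G', 'M', 'T'].
Result: ['G', 'M', 'T']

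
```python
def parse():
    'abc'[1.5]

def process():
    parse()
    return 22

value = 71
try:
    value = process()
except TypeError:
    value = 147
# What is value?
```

Step-by-step execution trace:
1. value starts at 71.
2. try: `process()` calls `parse()`.
3. `parse()` evaluates `'abc'[1.5]`, which raises TypeError; it propagates through process (uncaught).
4. `return 22` in process is not reached; the assignment to value does not complete.
5. `except TypeError` matches → value = 147.
Result: 147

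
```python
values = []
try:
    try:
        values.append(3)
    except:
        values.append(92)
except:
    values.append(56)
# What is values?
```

Step-by-step execution trace:
1. Inner try: `values.append(3)` → values = [3]. No exception raised.
2. Inner `except` is skipped.
3. Inner try completes normally; outer `except` is skipped.
Result: [3]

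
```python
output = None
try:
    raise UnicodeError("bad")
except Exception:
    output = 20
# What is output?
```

Step-by-step execution trace:
1. `raise UnicodeError(...)` raises UnicodeError.
2. `except Exception` matches (UnicodeError is a subclass of Exception) → output = 20.
Result: 20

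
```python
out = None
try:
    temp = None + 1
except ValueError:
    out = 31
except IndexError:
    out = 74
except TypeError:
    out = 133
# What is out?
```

Step-by-step execution trace:
1. `temp = None + 1` raises TypeError.
2. `except ValueError` does not match TypeError; skipped.
3. `except IndexError` does not match TypeError; skipped.
4. `except TypeError` matches → out = 133.
Result: 133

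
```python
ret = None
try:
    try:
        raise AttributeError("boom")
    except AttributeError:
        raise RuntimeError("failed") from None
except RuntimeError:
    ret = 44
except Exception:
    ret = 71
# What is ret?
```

Step-by-step execution trace:
1. Inner try raises AttributeError; inner `except AttributeError` catches it.
2. `raise RuntimeError(...) from None` raises RuntimeError (from None suppresses __context__, but the active exception is still RuntimeError).
3. Outer `except RuntimeError` matches → ret = 44.
4. `except Exception` is not reached.
Result: 44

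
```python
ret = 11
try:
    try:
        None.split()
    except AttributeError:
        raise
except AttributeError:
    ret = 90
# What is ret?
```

Step-by-step execution trace:
1. Inner try: `None.split()` raises AttributeError.
2. Inner `except AttributeError` matches; bare `raise` re-raises the same AttributeError.
3. Outer `except AttributeError` matches → ret = 90.
Result: 90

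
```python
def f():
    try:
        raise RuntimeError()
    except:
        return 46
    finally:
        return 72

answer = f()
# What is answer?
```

Step-by-step execution trace:
1. `f()` enters try: `raise RuntimeError()` raises RuntimeError.
2. bare `except` matches → `return 46` sets pending return value 46.
3. Before returning, `finally: return 72` runs and overrides the pending return.
4. f() returns 72 → answer = 72.
Result: 72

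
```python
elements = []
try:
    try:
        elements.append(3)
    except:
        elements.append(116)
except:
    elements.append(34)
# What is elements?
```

Step-by-step execution trace:
1. Inner try: `elements.append(3)` → elements = [3]. No exception raised.
2. Inner `except` is skipped.
3. Inner try completes normally; outer `except` is skipped.
Result: [3]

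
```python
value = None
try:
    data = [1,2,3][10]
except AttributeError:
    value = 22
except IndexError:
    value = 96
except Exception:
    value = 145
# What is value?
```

Step-by-step execution trace:
1. `data = [1,2,3][10]` raises IndexError.
2. `except AttributeError` does not match IndexError; skipped.
3. `except IndexError` matches → value = 96.
4. Remaining except clauses are skipped.
Result: 96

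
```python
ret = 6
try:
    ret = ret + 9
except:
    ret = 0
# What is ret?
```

Step-by-step execution trace:
1. ret starts at 6.
2. try: `ret = ret + 9` → ret = 15. No exception raised.
3. `except` is skipped.
Result: 15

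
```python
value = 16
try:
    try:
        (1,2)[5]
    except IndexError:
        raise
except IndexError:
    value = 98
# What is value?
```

Step-by-step execution trace:
1. Inner try: `(1,2)[5]` raises IndexError.
2. Inner `except IndexError` matches; bare `raise` re-raises the same IndexError.
3. Outer `except IndexError` matches → value = 98.
Result: 98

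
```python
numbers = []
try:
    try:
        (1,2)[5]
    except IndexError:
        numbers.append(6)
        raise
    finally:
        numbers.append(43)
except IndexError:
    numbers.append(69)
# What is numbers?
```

Step-by-step execution trace:
1. Inner try: `(1,2)[5]` raises IndexError.
2. Inner `except IndexError` matches → `numbers.append(6)` → numbers = [6].
3. bare `raise` re-raises IndexError.
4. Inner `finally` runs during unwinding: `numbers.append(43)` → numbers = [6, 43].
5. Outer `except IndexError` matches → `numbers.append(69)` → numbers = [6, 43, 69].
Result: [6, 43, 69]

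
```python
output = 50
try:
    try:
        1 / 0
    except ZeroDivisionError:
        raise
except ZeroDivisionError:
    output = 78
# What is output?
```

Step-by-step execution trace:
1. Inner try: `1 / 0` raises ZeroDivisionError.
2. Inner `except ZeroDivisionError` matches; bare `raise` re-raises the same ZeroDivisionError.
3. Outer `except ZeroDivisionError` matches → output = 78.
Result: 78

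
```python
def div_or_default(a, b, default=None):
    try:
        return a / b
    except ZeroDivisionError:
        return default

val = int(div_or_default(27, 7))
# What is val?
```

Step-by-step execution trace:
1. `div_or_default(27, 7)` enters try: `return 27 / 7` → returns 3.857142857142857. No exception raised.
2. `except ZeroDivisionError` is skipped.
3. `int(3.857142857142857)` → 3 → val = 3.
Result: 3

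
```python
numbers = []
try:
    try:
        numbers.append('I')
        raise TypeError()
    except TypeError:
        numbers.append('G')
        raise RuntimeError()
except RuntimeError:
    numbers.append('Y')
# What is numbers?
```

Step-by-step execution trace:
1. Inner try: `numbers.append('I')` → numbers = ['I'].
2. `raise TypeError()` raises TypeError.
3. Inner `except TypeError` matches → `numbers.append('G')` → numbers = ['I', 'G'].
4. `raise RuntimeError()` raises RuntimeError; propagates to outer try.
5. Outer `except RuntimeError` matches → `numbers.append('Y')` → numbers = ['I', 'G', 'Y'].
Result: ['I', 'G', 'Y']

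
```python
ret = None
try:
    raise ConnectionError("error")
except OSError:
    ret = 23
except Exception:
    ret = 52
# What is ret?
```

Step-by-step execution trace:
1. `raise ConnectionError(...)` raises ConnectionError.
2. `except OSError` matches (ConnectionError is a subclass of OSError) → ret = 23.
3. `except Exception` is not reached.
Result: 23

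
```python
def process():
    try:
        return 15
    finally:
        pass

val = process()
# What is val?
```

Step-by-step execution trace:
1. `process()` enters try: `return 15` sets pending return value 15.
2. Before returning, `finally: pass` runs (no effect).
3. process() returns 15 → val = 15.
Result: 15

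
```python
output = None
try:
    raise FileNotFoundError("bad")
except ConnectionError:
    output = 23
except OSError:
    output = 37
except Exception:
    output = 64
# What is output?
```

Step-by-step execution trace:
1. `raise FileNotFoundError(...)` raises FileNotFoundError.
2. `except ConnectionError` does not match (FileNotFoundError is not a subclass of ConnectionError); skipped.
3. `except OSError` matches (FileNotFoundError is a subclass of OSError) → output = 37.
4. `except Exception` is not reached.
Result: 37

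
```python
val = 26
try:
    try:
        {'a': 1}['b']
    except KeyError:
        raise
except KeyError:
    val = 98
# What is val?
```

Step-by-step execution trace:
1. Inner try: `{'a': 1}['b']` raises KeyError.
2. Inner `except KeyError` matches; bare `raise` re-raises the same KeyError.
3. Outer `except KeyError` matches → val = 98.
Result: 98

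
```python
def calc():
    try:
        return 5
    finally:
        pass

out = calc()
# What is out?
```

Step-by-step execution trace:
1. `calc()` enters try: `return 5` sets pending return value 5.
2. Before returning, `finally: pass` runs (no effect).
3. calc() returns 5 → out = 5.
Result: 5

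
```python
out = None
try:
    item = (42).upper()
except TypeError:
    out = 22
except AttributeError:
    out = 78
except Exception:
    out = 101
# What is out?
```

Step-by-step execution trace:
1. `item = (42).upper()` raises AttributeError.
2. `except TypeError` does not match AttributeError; skipped.
3. `except AttributeError` matches → out = 78.
4. Remaining except clauses are skipped.
Result: 78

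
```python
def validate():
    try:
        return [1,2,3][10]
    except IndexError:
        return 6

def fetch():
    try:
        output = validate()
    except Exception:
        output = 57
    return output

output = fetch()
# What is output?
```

Step-by-step execution trace:
1. `fetch()` calls `validate()`.
2. In validate: `[1,2,3][10]` raises IndexError; `except IndexError` catches it → returns 6.
3. In fetch: `output = validate()` → output = 6. No exception reaches fetch.
4. `except Exception` is skipped; fetch returns 6.
5. output = 6.
Result: 6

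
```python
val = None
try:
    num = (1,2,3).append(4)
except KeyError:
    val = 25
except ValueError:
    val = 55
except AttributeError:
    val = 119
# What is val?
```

Step-by-step execution trace:
1. `num = (1,2,3).append(4)` raises AttributeError.
2. `except KeyError` does not match AttributeError; skipped.
3. `except ValueError` does not match AttributeError; skipped.
4. `except AttributeError` matches → val = 119.
Result: 119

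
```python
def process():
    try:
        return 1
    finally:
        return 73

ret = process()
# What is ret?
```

Step-by-step execution trace:
1. `process()` enters try: `return 1` sets pending return value 1.
2. Before returning, `finally: return 73` runs and overrides the pending return.
3. process() returns 73 → ret = 73.
Result: 73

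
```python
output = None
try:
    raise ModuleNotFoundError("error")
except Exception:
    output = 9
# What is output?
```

Step-by-step execution trace:
1. `raise ModuleNotFoundError(...)` raises ModuleNotFoundError.
2. `except Exception` matches (ModuleNotFoundError is a subclass of Exception) → output = 9.
Result: 9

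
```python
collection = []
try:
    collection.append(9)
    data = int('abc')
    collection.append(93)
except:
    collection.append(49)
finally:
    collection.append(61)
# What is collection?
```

Step-by-step execution trace:
1. try: `collection.append(9)` → collection = [9].
2. `data = int('abc')` raises ValueError; `collection.append(93)` is not reached.
3. bare `except` matches → `collection.append(49)` → collection = [9, 49].
4. finally always runs: `collection.append(61)` → collection = [9, 49, 61].
Result: [9, 49, 61]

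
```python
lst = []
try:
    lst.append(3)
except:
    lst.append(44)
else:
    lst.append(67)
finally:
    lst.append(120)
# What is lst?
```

Step-by-step execution trace:
1. try: `lst.append(3)` → lst = [3]. No exception raised.
2. `except` is skipped.
3. `else` runs: `lst.append(67)` → lst = [3, 67].
4. `finally` always runs: `lst.append(120)` → lst = [3, 67, 120].
Result: [3, 67, 120]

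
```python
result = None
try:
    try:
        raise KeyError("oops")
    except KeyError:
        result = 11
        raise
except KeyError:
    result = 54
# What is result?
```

Step-by-step execution trace:
1. Inner try: `raise KeyError("oops")` raises KeyError.
2. Inner `except KeyError` matches → result = 11.
3. bare `raise` re-raises the same KeyError.
4. Outer `except KeyError` matches → result = 54.
Result: 54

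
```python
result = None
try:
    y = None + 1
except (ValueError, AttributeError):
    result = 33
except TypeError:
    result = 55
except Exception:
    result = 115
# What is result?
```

Step-by-step execution trace:
1. `y = None + 1` raises TypeError.
2. `except (ValueError, AttributeError)` does not match TypeError; skipped.
3. `except TypeError` matches (exact type match) → result = 55.
4. `except Exception` is not reached.
Result: 55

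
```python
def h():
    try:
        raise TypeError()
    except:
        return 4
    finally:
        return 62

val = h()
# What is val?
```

Step-by-step execution trace:
1. `h()` enters try: `raise TypeError()` raises TypeError.
2. bare `except` matches → `return 4` sets pending return value 4.
3. Before returning, `finally: return 62` runs and overrides the pending return.
4. h() returns 62 → val = 62.
Result: 62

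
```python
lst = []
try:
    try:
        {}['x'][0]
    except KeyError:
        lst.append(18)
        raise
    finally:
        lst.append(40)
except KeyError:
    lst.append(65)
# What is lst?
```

Step-by-step execution trace:
1. Inner try: `{}['x'][0]` raises KeyError.
2. Inner `except KeyError` matches → `lst.append(18)` → lst = [18].
3. bare `raise` re-raises KeyError.
4. Inner `finally` runs during unwinding: `lst.append(40)` → lst = [18, 40].
5. Outer `except KeyError` matches → `lst.append(65)` → lst = [18, 40, 65].
Result: [18, 40, 65]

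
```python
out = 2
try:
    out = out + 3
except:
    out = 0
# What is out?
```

Step-by-step execution trace:
1. out starts at 2.
2. try: `out = out + 3` → out = 5. No exception raised.
3. `except` is skipped.
Result: 5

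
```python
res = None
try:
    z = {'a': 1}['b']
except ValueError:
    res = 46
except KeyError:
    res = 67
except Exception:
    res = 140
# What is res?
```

Step-by-step execution trace:
1. `z = {'a': 1}['b']` raises KeyError.
2. `except ValueError` does not match KeyError; skipped.
3. `except KeyError` matches → res = 67.
4. Remaining except clauses are skipped.
Result: 67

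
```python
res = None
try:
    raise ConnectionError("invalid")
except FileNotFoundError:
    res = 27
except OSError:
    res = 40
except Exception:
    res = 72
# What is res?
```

Step-by-step execution trace:
1. `raise ConnectionError(...)` raises ConnectionError.
2. `except FileNotFoundError` does not match (ConnectionError is not a subclass of FileNotFoundError); skipped.
3. `except OSError` matches (ConnectionError is a subclass of OSError) → res = 40.
4. `except Exception` is not reached.
Result: 40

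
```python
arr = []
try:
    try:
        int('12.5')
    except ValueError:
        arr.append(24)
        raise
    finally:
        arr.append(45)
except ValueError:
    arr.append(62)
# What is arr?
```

Step-by-step execution trace:
1. Inner try: `int('12.5')` raises ValueError.
2. Inner `except ValueError` matches → `arr.append(24)` → arr = [24].
3. bare `raise` re-raises ValueError.
4. Inner `finally` runs during unwinding: `arr.append(45)` → arr = [24, 45].
5. Outer `except ValueError` matches → `arr.append(62)` → arr = [24, 45, 62].
Result: [24, 45, 62]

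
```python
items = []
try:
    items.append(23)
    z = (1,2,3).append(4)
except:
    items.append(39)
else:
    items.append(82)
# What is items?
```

Step-by-step execution trace:
1. try: `items.append(23)` → items = [23].
2. `z = (1,2,3).append(4)` raises AttributeError.
3. bare `except` matches → `items.append(39)` → items = [23, 39].
4. `else` is skipped (an exception was raised).
Result: [23, 39]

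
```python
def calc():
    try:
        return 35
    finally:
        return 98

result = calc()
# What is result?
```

Step-by-step execution trace:
1. `calc()` enters try: `return 35` sets pending return value 35.
2. Before returning, `finally: return 98` runs and overrides the pending return.
3. calc() returns 98 → result = 98.
Result: 98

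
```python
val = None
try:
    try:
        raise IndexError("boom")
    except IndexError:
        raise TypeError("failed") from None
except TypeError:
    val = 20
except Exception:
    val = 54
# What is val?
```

Step-by-step execution trace:
1. Inner try raises IndexError; inner `except IndexError` catches it.
2. `raise TypeError(...) from None` raises TypeError (from None suppresses __context__, but the active exception is still TypeError).
3. Outer `except TypeError` matches → val = 20.
4. `except Exception` is not reached.
Result: 20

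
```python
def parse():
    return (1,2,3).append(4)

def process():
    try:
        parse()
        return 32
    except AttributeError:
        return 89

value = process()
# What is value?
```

Step-by-step execution trace:
1. `process()` calls `parse()`.
2. `parse()` evaluates `(1,2,3).append(4)`, which raises AttributeError; it propagates to the caller.
3. `return 32` is not reached.
4. `except AttributeError` in process matches → returns 89.
5. value = 89.
Result: 89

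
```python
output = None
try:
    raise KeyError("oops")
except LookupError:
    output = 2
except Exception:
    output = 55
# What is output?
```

Step-by-step execution trace:
1. `raise KeyError(...)` raises KeyError.
2. `except LookupError` matches (KeyError is a subclass of LookupError) → output = 2.
3. `except Exception` is not reached.
Result: 2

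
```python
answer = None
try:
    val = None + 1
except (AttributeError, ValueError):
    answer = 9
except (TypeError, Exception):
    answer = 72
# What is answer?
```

Step-by-step execution trace:
1. `val = None + 1` raises TypeError.
2. `except (AttributeError, ValueError)` does not match TypeError; skipped.
3. `except (TypeError, Exception)` matches (TypeError is in the tuple) → answer = 72.
Result: 72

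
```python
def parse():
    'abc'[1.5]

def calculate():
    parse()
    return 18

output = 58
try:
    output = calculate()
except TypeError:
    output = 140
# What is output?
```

Step-by-step execution trace:
1. output starts at 58.
2. try: `calculate()` calls `parse()`.
3. `parse()` evaluates `'abc'[1.5]`, which raises TypeError; it propagates through calculate (uncaught).
4. `return 18` in calculate is not reached; the assignment to output does not complete.
5. `except TypeError` matches → output = 140.
Result: 140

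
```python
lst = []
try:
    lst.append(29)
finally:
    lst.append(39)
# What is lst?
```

Step-by-step execution trace:
1. try: `lst.append(29)` → lst = [29].
2. The try body completes without raising.
3. finally always runs: `lst.append(39)` → lst = [29, 39].
Result: [29, 39]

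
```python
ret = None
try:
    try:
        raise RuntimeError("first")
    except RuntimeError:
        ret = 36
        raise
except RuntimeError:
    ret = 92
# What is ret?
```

Step-by-step execution trace:
1. Inner try: `raise RuntimeError("first")` raises RuntimeError.
2. Inner `except RuntimeError` matches → ret = 36.
3. bare `raise` re-raises the same RuntimeError.
4. Outer `except RuntimeError` matches → ret = 92.
Result: 92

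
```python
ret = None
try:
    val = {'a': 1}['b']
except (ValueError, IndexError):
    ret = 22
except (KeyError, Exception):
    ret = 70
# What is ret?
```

Step-by-step execution trace:
1. `val = {'a': 1}['b']` raises KeyError.
2. `except (ValueError, IndexError)` does not match KeyError; skipped.
3. `except (KeyError, Exception)` matches (KeyError is in the tuple) → ret = 70.
Result: 70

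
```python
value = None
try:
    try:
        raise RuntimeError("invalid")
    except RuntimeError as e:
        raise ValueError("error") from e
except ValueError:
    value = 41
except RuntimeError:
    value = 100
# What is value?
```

Step-by-step execution trace:
1. Inner try raises RuntimeError; inner `except RuntimeError as e` catches it.
2. `raise ValueError(...) from e` raises ValueError (RuntimeError is attached as __cause__, but only ValueError is active).
3. Outer `except ValueError` matches → value = 41.
4. `except RuntimeError` is not reached.
Result: 41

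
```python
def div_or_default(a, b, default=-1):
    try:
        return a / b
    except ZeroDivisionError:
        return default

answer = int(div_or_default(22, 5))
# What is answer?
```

Step-by-step execution trace:
1. `div_or_default(22, 5)` enters try: `return 22 / 5` → returns 4.4. No exception raised.
2. `except ZeroDivisionError` is skipped.
3. `int(4.4)` → 4 → answer = 4.
Result: 4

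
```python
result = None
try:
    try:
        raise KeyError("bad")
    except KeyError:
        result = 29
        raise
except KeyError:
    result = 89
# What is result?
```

Step-by-step execution trace:
1. Inner try: `raise KeyError("bad")` raises KeyError.
2. Inner `except KeyError` matches → result = 29.
3. bare `raise` re-raises the same KeyError.
4. Outer `except KeyError` matches → result = 89.
Result: 89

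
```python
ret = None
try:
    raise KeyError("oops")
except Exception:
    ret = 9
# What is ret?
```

Step-by-step execution trace:
1. `raise KeyError(...)` raises KeyError.
2. `except Exception` matches (KeyError is a subclass of Exception) → ret = 9.
Result: 9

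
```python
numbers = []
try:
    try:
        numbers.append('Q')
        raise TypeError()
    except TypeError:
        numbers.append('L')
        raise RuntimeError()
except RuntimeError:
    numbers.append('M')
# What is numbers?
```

Step-by-step execution trace:
1. Inner try: `numbers.append('Q')` → numbers = ['Q'].
2. `raise TypeError()` raises TypeError.
3. Inner `except TypeError` matches → `numbers.append('L')` → numbers = ['Q', 'L'].
4. `raise RuntimeError()` raises RuntimeError; propagates to outer try.
5. Outer `except RuntimeError` matches → `numbers.append('M')` → numbers = ['Q', 'L', 'M'].
Result: ['Q', 'L', 'M']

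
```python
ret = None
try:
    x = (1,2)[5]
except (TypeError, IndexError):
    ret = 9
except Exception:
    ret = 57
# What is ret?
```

Step-by-step execution trace:
1. `x = (1,2)[5]` raises IndexError.
2. `except (TypeError, IndexError)` matches (IndexError is in the tuple) → ret = 9.
3. `except Exception` is not reached.
Result: 9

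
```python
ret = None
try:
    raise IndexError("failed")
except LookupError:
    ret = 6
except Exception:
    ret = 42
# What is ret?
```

Step-by-step execution trace:
1. `raise IndexError(...)` raises IndexError.
2. `except LookupError` matches (IndexError is a subclass of LookupError) → ret = 6.
3. `except Exception` is not reached.
Result: 6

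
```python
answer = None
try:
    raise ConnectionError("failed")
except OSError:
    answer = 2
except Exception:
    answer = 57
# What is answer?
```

Step-by-step execution trace:
1. `raise ConnectionError(...)` raises ConnectionError.
2. `except OSError` matches (ConnectionError is a subclass of OSError) → answer = 2.
3. `except Exception` is not reached.
Result: 2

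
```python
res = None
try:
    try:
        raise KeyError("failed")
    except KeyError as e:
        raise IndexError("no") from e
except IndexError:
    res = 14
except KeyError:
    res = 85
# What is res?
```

Step-by-step execution trace:
1. Inner try raises KeyError; inner `except KeyError as e` catches it.
2. `raise IndexError(...) from e` raises IndexError (KeyError is attached as __cause__, but only IndexError is active).
3. Outer `except IndexError` matches → res = 14.
4. `except KeyError` is not reached.
Result: 14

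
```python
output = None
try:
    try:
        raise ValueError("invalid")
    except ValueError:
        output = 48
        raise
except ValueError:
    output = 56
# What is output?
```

Step-by-step execution trace:
1. Inner try: `raise ValueError("invalid")` raises ValueError.
2. Inner `except ValueError` matches → output = 48.
3. bare `raise` re-raises the same ValueError.
4. Outer `except ValueError` matches → output = 56.
Result: 56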